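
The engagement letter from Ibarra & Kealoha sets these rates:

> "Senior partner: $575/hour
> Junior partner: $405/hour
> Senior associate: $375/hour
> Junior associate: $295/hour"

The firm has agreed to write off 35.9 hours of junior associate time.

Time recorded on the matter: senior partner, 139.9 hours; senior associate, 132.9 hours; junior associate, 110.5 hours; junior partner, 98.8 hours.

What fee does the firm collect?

Senior partner: 139.9 × $575 = $80,442.50
Junior partner: 98.8 × $405 = $40,014.00
Senior associate: 132.9 × $375 = $49,837.50
Junior associate: 110.5 × $295 = $32,597.50
Subtotal: $202,891.50
Write-off: 35.9 × $295 = $10,590.50
Total: $202,891.50 − $10,590.50 = $192,301.00

$192,301.00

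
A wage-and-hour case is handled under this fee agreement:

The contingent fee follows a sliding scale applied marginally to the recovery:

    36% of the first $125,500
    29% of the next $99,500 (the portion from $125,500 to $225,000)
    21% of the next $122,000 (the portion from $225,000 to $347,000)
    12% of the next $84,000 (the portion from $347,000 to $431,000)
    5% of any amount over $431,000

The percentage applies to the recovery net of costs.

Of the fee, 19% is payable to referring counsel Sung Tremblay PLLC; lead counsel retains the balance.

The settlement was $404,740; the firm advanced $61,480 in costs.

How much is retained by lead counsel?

$80,084.38

Fee base (net of costs): $404,740 − $61,480 = $343,260
First $125,500 at 36% = $45,180.00
Next $99,500 at 29% = $28,855.00
Remaining $118,260 at 21% = $24,834.60
Fee: $45,180.00 + $28,855.00 + $24,834.60 = $98,869.60
Referral share: 19% of $98,869.60 = $18,785.22; lead counsel retains $98,869.60 − $18,785.22 = $80,084.38.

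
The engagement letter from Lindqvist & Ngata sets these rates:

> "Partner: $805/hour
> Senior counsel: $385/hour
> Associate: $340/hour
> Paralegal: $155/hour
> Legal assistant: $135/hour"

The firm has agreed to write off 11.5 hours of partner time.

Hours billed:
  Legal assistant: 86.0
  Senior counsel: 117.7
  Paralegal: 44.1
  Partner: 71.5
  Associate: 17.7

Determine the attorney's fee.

Partner: 71.5 × $805 = $57,557.50
Senior counsel: 117.7 × $385 = $45,314.50
Associate: 17.7 × $340 = $6,018.00
Paralegal: 44.1 × $155 = $6,835.50
Legal assistant: 86.0 × $135 = $11,610.00
Subtotal: $127,335.50
Write-off: 11.5 × $805 = $9,257.50
Total: $127,335.50 − $9,257.50 = $118,078.00

$118,078.00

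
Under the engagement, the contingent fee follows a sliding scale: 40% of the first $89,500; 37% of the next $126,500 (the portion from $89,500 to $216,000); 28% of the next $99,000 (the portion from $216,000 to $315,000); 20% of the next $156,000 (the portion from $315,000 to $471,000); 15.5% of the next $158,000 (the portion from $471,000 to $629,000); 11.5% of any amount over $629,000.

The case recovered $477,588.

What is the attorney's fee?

$142,546.14

First $89,500 at 40% = $35,800.00
Next $126,500 at 37% = $46,805.00
Next $99,000 at 28% = $27,720.00
Next $156,000 at 20% = $31,200.00
Remaining $6,588 at 15.5% = $1,021.14
Fee: $35,800.00 + $46,805.00 + $27,720.00 + $31,200.00 + $1,021.14 = $142,546.14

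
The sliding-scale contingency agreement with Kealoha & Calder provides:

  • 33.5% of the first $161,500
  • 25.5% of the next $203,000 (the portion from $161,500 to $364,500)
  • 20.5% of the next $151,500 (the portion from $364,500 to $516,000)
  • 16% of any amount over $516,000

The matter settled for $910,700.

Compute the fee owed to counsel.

$200,077.00

First $161,500 at 33.5% = $54,102.50
Next $203,000 at 25.5% = $51,765.00
Next $151,500 at 20.5% = $31,057.50
Remaining $394,700 at 16% = $63,152.00
Fee: $54,102.50 + $51,765.00 + $31,057.50 + $63,152.00 = $200,077.00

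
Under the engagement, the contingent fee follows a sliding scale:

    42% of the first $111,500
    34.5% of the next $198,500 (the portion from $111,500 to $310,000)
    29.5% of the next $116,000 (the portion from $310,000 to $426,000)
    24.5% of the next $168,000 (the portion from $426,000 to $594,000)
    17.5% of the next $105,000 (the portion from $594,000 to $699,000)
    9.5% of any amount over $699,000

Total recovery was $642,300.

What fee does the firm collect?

$199,145.00

First $111,500 at 42% = $46,830.00
Next $198,500 at 34.5% = $68,482.50
Next $116,000 at 29.5% = $34,220.00
Next $168,000 at 24.5% = $41,160.00
Remaining $48,300 at 17.5% = $8,452.50
Fee: $46,830.00 + $68,482.50 + $34,220.00 + $41,160.00 + $8,452.50 = $199,145.00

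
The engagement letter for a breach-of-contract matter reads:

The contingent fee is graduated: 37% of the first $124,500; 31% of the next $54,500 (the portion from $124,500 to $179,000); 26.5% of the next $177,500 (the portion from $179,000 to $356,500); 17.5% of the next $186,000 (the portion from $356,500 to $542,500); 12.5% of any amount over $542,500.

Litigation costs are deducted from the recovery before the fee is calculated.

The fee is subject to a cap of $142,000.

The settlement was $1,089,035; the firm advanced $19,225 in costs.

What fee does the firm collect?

$142,000.00

Fee base (net of costs): $1,089,035 − $19,225 = $1,069,810
First $124,500 at 37% = $46,065.00
Next $54,500 at 31% = $16,895.00
Next $177,500 at 26.5% = $47,037.50
Next $186,000 at 17.5% = $32,550.00
Remaining $527,310 at 12.5% = $65,913.75
Fee: $46,065.00 + $16,895.00 + $47,037.50 + $32,550.00 + $65,913.75 = $208,461.25
$208,461.25 exceeds the $142,000 cap, so the fee is capped at $142,000.00.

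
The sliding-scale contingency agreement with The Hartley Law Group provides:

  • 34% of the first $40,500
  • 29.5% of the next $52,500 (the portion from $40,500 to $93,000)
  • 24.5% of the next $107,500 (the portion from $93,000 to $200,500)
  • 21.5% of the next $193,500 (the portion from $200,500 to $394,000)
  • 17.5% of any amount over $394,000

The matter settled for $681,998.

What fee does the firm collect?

$147,597.15

First $40,500 at 34% = $13,770.00
Next $52,500 at 29.5% = $15,487.50
Next $107,500 at 24.5% = $26,337.50
Next $193,500 at 21.5% = $41,602.50
Remaining $287,998 at 17.5% = $50,399.65
Fee: $13,770.00 + $15,487.50 + $26,337.50 + $41,602.50 + $50,399.65 = $147,597.15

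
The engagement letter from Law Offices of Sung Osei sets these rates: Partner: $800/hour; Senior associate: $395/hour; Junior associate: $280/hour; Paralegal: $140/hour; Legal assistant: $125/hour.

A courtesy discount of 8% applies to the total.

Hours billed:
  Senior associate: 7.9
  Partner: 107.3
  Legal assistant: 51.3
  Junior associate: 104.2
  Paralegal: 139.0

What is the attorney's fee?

$132,488.28

Partner: 107.3 × $800 = $85,840.00
Senior associate: 7.9 × $395 = $3,120.50
Junior associate: 104.2 × $280 = $29,176.00
Paralegal: 139.0 × $140 = $19,460.00
Legal assistant: 51.3 × $125 = $6,412.50
Subtotal: $144,009.00
Less 8% discount: −$11,520.72
Total: $144,009.00 − $11,520.72 = $132,488.28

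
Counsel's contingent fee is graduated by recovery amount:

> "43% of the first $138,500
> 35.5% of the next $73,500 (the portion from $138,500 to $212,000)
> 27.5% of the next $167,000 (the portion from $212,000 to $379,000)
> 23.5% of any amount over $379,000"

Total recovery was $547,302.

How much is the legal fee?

$171,123.47

First $138,500 at 43% = $59,555.00
Next $73,500 at 35.5% = $26,092.50
Next $167,000 at 27.5% = $45,925.00
Remaining $168,302 at 23.5% = $39,550.97
Fee: $59,555.00 + $26,092.50 + $45,925.00 + $39,550.97 = $171,123.47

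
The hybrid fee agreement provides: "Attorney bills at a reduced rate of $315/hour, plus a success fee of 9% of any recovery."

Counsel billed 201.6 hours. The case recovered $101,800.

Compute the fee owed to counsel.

$72,666.00

Hourly: 201.6 × $315 = $63,504.00
Success fee: 9% of $101,800 = $9,162.00
Total: $63,504.00 + $9,162.00 = $72,666.00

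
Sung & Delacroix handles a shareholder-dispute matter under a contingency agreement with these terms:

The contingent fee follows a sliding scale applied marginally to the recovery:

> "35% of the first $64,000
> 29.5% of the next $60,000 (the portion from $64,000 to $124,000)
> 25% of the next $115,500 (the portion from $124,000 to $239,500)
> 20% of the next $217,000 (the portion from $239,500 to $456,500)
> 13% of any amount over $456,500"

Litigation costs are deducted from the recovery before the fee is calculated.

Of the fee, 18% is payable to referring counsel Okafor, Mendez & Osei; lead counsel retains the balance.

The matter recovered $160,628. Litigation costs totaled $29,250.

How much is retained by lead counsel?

$34,394.49

Fee base (net of costs): $160,628 − $29,250 = $131,378
First $64,000 at 35% = $22,400.00
Next $60,000 at 29.5% = $17,700.00
Remaining $7,378 at 25% = $1,844.50
Fee: $22,400.00 + $17,700.00 + $1,844.50 = $41,944.50
Referral share: 18% of $41,944.50 = $7,550.01; lead counsel retains $41,944.50 − $7,550.01 = $34,394.49.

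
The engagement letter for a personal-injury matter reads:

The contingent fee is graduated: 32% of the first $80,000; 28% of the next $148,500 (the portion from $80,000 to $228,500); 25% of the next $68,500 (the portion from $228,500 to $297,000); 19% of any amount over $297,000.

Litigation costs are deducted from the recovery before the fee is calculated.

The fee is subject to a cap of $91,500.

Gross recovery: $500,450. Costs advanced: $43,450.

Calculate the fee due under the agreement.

$91,500.00

Fee base (net of costs): $500,450 − $43,450 = $457,000
First $80,000 at 32% = $25,600.00
Next $148,500 at 28% = $41,580.00
Next $68,500 at 25% = $17,125.00
Remaining $160,000 at 19% = $30,400.00
Fee: $25,600.00 + $41,580.00 + $17,125.00 + $30,400.00 = $114,705.00
$114,705.00 exceeds the $91,500 cap, so the fee is capped at $91,500.00.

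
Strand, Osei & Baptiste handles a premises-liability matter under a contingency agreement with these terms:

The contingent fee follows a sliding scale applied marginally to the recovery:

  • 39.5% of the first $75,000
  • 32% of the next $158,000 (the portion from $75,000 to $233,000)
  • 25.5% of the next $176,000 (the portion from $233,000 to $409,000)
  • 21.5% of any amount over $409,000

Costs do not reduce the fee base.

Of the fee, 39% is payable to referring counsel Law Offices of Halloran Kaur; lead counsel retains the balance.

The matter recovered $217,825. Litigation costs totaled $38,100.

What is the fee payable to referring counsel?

Fee base is the gross recovery, $217,825; costs are reimbursed separately.
First $75,000 at 39.5% = $29,625.00
Remaining $142,825 at 32% = $45,704.00
Fee: $29,625.00 + $45,704.00 = $75,329.00
Referral share: 39% of $75,329.00 = $29,378.31; lead counsel retains $75,329.00 − $29,378.31 = $45,950.69.

$29,378.31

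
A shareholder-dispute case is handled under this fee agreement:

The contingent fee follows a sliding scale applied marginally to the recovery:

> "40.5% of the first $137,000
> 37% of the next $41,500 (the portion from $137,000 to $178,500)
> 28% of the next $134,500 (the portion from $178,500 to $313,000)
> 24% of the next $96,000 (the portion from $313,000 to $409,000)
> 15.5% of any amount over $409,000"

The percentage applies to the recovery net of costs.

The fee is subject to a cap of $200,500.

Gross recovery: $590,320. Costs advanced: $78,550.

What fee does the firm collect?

$147,469.35

Fee base (net of costs): $590,320 − $78,550 = $511,770
First $137,000 at 40.5% = $55,485.00
Next $41,500 at 37% = $15,355.00
Next $134,500 at 28% = $37,660.00
Next $96,000 at 24% = $23,040.00
Remaining $102,770 at 15.5% = $15,929.35
Fee: $55,485.00 + $15,355.00 + $37,660.00 + $23,040.00 + $15,929.35 = $147,469.35
$147,469.35 is under the $200,500 cap.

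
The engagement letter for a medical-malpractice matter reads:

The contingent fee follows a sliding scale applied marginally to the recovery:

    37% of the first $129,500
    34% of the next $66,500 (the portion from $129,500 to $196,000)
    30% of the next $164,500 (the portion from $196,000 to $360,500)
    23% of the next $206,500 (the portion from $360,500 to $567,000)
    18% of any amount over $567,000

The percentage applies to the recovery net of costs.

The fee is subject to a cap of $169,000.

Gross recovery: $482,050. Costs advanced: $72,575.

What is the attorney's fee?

$131,139.25

Fee base (net of costs): $482,050 − $72,575 = $409,475
First $129,500 at 37% = $47,915.00
Next $66,500 at 34% = $22,610.00
Next $164,500 at 30% = $49,350.00
Remaining $48,975 at 23% = $11,264.25
Fee: $47,915.00 + $22,610.00 + $49,350.00 + $11,264.25 = $131,139.25
$131,139.25 is under the $169,000 cap.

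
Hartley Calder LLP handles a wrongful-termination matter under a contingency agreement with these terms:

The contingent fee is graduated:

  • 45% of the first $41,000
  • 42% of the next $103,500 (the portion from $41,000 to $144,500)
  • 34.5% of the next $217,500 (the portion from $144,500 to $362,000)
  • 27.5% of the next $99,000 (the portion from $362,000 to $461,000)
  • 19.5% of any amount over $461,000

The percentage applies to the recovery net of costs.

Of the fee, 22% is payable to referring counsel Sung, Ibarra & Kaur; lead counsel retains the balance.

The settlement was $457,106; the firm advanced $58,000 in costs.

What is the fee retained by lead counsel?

Fee base (net of costs): $457,106 − $58,000 = $399,106
First $41,000 at 45% = $18,450.00
Next $103,500 at 42% = $43,470.00
Next $217,500 at 34.5% = $75,037.50
Remaining $37,106 at 27.5% = $10,204.15
Fee: $18,450.00 + $43,470.00 + $75,037.50 + $10,204.15 = $147,161.65
Referral share: 22% of $147,161.65 = $32,375.56; lead counsel retains $147,161.65 − $32,375.56 = $114,786.09.

$114,786.09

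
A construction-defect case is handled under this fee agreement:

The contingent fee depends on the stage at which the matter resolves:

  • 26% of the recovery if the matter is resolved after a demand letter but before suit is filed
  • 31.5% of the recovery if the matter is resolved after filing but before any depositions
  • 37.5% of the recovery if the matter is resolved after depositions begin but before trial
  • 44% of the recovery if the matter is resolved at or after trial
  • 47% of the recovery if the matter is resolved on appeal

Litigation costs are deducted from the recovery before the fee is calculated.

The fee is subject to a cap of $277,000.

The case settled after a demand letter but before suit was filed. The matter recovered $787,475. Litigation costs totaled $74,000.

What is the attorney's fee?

Fee base (net of costs): $787,475 − $74,000 = $713,475
The matter settled after a demand letter but before suit was filed, so the 26% rate applies.
$713,475 × 26% = $185,503.50
$185,503.50 is under the $277,000 cap.

$185,503.50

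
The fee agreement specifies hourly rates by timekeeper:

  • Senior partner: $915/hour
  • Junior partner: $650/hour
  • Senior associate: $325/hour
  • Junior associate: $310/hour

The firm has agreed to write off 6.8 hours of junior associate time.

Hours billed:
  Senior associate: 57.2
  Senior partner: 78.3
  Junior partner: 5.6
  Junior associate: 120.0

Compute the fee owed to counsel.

Senior partner: 78.3 × $915 = $71,644.50
Junior partner: 5.6 × $650 = $3,640.00
Senior associate: 57.2 × $325 = $18,590.00
Junior associate: 120.0 × $310 = $37,200.00
Subtotal: $131,074.50
Write-off: 6.8 × $310 = $2,108.00
Total: $131,074.50 − $2,108.00 = $128,966.50

$128,966.50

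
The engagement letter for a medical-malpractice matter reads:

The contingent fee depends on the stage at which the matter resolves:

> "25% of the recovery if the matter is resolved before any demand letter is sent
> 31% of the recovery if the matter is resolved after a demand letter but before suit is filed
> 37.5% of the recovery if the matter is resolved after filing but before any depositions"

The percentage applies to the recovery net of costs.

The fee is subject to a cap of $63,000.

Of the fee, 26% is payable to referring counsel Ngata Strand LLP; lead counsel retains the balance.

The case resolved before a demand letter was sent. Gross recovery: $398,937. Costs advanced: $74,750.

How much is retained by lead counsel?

Fee base (net of costs): $398,937 − $74,750 = $324,187
The matter resolved before a demand letter was sent, so the 25% rate applies.
$324,187 × 25% = $81,046.75
$81,046.75 exceeds the $63,000 cap, so the fee is capped at $63,000.00.
Referral share: 26% of $63,000.00 = $16,380.00; lead counsel retains $63,000.00 − $16,380.00 = $46,620.00.

$46,620.00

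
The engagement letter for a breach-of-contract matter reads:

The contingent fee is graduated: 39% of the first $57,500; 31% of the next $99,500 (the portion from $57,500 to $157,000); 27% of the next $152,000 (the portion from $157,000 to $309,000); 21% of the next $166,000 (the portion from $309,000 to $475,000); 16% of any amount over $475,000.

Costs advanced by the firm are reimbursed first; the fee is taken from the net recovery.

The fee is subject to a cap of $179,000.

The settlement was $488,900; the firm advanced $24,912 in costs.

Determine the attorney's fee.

$126,857.48

Fee base (net of costs): $488,900 − $24,912 = $463,988
First $57,500 at 39% = $22,425.00
Next $99,500 at 31% = $30,845.00
Next $152,000 at 27% = $41,040.00
Remaining $154,988 at 21% = $32,547.48
Fee: $22,425.00 + $30,845.00 + $41,040.00 + $32,547.48 = $126,857.48
$126,857.48 is under the $179,000 cap.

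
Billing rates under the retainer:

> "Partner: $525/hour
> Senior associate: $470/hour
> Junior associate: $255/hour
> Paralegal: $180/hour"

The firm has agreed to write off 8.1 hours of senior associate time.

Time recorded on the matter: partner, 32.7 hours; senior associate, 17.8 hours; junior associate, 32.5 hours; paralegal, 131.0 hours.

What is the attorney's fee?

$53,594.00

Partner: 32.7 × $525 = $17,167.50
Senior associate: 17.8 × $470 = $8,366.00
Junior associate: 32.5 × $255 = $8,287.50
Paralegal: 131.0 × $180 = $23,580.00
Subtotal: $57,401.00
Write-off: 8.1 × $470 = $3,807.00
Total: $57,401.00 − $3,807.00 = $53,594.00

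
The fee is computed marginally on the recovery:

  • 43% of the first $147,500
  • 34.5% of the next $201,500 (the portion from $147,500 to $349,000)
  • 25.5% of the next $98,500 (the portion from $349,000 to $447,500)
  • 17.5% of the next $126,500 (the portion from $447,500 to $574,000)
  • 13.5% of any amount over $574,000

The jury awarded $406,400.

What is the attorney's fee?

$147,579.50

First $147,500 at 43% = $63,425.00
Next $201,500 at 34.5% = $69,517.50
Remaining $57,400 at 25.5% = $14,637.00
Fee: $63,425.00 + $69,517.50 + $14,637.00 = $147,579.50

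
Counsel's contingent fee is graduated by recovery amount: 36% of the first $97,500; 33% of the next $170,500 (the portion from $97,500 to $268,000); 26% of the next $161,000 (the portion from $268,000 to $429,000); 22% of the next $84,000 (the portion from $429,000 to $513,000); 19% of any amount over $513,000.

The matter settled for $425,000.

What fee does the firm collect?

First $97,500 at 36% = $35,100.00
Next $170,500 at 33% = $56,265.00
Remaining $157,000 at 26% = $40,820.00
Fee: $35,100.00 + $56,265.00 + $40,820.00 = $132,185.00

$132,185.00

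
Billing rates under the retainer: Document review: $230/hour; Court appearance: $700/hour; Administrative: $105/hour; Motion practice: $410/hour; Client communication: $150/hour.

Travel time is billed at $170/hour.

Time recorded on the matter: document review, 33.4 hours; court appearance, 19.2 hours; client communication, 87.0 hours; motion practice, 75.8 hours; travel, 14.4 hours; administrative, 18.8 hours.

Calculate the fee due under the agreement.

Document review: 33.4 × $230 = $7,682.00
Court appearance: 19.2 × $700 = $13,440.00
Administrative: 18.8 × $105 = $1,974.00
Motion practice: 75.8 × $410 = $31,078.00
Client communication: 87.0 × $150 = $13,050.00
Subtotal: $7,682.00 + $13,440.00 + $1,974.00 + $31,078.00 + $13,050.00 = $67,224.00
Travel: 14.4 × $170 = $2,448.00
Total: $67,224.00 + $2,448.00 = $69,672.00

$69,672.00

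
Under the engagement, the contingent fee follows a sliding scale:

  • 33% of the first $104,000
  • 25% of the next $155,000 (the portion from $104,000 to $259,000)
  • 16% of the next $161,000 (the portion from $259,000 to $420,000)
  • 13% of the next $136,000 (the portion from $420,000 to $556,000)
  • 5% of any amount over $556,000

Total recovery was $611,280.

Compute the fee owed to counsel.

First $104,000 at 33% = $34,320.00
Next $155,000 at 25% = $38,750.00
Next $161,000 at 16% = $25,760.00
Next $136,000 at 13% = $17,680.00
Remaining $55,280 at 5% = $2,764.00
Fee: $34,320.00 + $38,750.00 + $25,760.00 + $17,680.00 + $2,764.00 = $119,274.00

$119,274.00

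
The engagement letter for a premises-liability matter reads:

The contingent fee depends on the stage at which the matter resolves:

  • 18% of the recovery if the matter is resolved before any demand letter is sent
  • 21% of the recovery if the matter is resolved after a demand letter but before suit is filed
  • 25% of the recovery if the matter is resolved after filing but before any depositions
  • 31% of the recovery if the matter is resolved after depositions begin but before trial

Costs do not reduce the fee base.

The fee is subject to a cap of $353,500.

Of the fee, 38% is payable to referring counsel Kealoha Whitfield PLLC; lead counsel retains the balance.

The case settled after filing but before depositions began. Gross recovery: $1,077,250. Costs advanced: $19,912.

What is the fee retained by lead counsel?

Fee base is the gross recovery, $1,077,250; costs are reimbursed separately.
The matter settled after filing but before depositions began, so the 25% rate applies.
$1,077,250 × 25% = $269,312.50
$269,312.50 is under the $353,500 cap.
Referral share: 38% of $269,312.50 = $102,338.75; lead counsel retains $269,312.50 − $102,338.75 = $166,973.75.

$166,973.75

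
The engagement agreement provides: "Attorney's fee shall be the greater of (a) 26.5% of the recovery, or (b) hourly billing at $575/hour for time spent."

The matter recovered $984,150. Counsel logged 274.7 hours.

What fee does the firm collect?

(a) 26.5% of $984,150 = $260,799.75
(b) 274.7 × $575 = $157,952.50
The greater is (a): $260,799.75.

$260,799.75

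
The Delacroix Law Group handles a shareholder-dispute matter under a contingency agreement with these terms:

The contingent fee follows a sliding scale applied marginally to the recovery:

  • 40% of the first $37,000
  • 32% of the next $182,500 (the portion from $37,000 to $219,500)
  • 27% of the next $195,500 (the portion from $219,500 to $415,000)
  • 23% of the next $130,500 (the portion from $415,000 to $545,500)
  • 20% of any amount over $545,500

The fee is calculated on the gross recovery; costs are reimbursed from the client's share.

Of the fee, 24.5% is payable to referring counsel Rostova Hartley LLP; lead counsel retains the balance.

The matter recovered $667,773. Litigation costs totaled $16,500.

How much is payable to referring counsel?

$44,211.38

Fee base is the gross recovery, $667,773; costs are reimbursed separately.
First $37,000 at 40% = $14,800.00
Next $182,500 at 32% = $58,400.00
Next $195,500 at 27% = $52,785.00
Next $130,500 at 23% = $30,015.00
Remaining $122,273 at 20% = $24,454.60
Fee: $14,800.00 + $58,400.00 + $52,785.00 + $30,015.00 + $24,454.60 = $180,454.60
Referral share: 24.5% of $180,454.60 = $44,211.38; lead counsel retains $180,454.60 − $44,211.38 = $136,243.22.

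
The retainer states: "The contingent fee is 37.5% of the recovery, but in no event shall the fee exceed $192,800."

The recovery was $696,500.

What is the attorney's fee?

$192,800.00

37.5% of $696,500 = $261,187.50
That exceeds the $192,800 cap, so the fee is capped at $192,800.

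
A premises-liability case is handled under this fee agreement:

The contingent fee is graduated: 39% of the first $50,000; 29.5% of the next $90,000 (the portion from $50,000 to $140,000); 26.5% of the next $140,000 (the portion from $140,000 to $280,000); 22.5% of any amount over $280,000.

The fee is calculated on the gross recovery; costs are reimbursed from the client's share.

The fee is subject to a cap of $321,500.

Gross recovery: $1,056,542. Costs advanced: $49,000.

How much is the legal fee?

$257,871.95

Fee base is the gross recovery, $1,056,542; costs are reimbursed separately.
First $50,000 at 39% = $19,500.00
Next $90,000 at 29.5% = $26,550.00
Next $140,000 at 26.5% = $37,100.00
Remaining $776,542 at 22.5% = $174,721.95
Fee: $19,500.00 + $26,550.00 + $37,100.00 + $174,721.95 = $257,871.95
$257,871.95 is under the $321,500 cap.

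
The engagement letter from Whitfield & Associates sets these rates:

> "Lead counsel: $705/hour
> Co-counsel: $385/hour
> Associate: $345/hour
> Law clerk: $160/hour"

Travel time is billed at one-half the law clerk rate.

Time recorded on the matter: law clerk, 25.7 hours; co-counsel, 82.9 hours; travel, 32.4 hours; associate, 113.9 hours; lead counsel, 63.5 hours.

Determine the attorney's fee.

Lead counsel: 63.5 × $705 = $44,767.50
Co-counsel: 82.9 × $385 = $31,916.50
Associate: 113.9 × $345 = $39,295.50
Law clerk: 25.7 × $160 = $4,112.00
Subtotal: $44,767.50 + $31,916.50 + $39,295.50 + $4,112.00 = $120,091.50
Travel: 32.4 × ($160 ÷ 2) = 32.4 × $80.00 = $2,592.00
Total: $120,091.50 + $2,592.00 = $122,683.50

$122,683.50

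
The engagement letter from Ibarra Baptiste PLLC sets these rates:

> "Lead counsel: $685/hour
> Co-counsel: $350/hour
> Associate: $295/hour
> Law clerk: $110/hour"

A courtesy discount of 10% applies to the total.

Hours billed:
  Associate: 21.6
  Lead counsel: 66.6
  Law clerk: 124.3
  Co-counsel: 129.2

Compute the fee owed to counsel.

$99,797.40

Lead counsel: 66.6 × $685 = $45,621.00
Co-counsel: 129.2 × $350 = $45,220.00
Associate: 21.6 × $295 = $6,372.00
Law clerk: 124.3 × $110 = $13,673.00
Subtotal: $110,886.00
Less 10% discount: −$11,088.60
Total: $110,886.00 − $11,088.60 = $99,797.40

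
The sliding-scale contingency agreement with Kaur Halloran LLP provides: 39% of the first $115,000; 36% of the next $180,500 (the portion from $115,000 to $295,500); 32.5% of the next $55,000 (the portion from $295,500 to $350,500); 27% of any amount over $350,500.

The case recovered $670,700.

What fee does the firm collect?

$214,159.00

First $115,000 at 39% = $44,850.00
Next $180,500 at 36% = $64,980.00
Next $55,000 at 32.5% = $17,875.00
Remaining $320,200 at 27% = $86,454.00
Fee: $44,850.00 + $64,980.00 + $17,875.00 + $86,454.00 = $214,159.00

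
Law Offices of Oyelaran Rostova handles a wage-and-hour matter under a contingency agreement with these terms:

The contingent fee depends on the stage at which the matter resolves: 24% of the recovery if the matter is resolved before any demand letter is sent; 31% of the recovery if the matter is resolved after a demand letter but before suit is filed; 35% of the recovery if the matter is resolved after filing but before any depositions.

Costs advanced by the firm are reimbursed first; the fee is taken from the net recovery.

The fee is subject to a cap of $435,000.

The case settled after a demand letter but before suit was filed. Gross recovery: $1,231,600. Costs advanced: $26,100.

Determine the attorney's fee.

Fee base (net of costs): $1,231,600 − $26,100 = $1,205,500
The matter settled after a demand letter but before suit was filed, so the 31% rate applies.
$1,205,500 × 31% = $373,705.00
$373,705.00 is under the $435,000 cap.

$373,705.00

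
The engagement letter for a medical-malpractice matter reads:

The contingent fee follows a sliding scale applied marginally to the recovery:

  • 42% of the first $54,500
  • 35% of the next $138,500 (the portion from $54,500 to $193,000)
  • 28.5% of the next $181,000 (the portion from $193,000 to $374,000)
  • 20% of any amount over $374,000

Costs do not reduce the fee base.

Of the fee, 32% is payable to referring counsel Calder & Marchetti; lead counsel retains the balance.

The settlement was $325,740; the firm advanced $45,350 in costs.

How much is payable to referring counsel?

Fee base is the gross recovery, $325,740; costs are reimbursed separately.
First $54,500 at 42% = $22,890.00
Next $138,500 at 35% = $48,475.00
Remaining $132,740 at 28.5% = $37,830.90
Fee: $22,890.00 + $48,475.00 + $37,830.90 = $109,195.90
Referral share: 32% of $109,195.90 = $34,942.69; lead counsel retains $109,195.90 − $34,942.69 = $74,253.21.

$34,942.69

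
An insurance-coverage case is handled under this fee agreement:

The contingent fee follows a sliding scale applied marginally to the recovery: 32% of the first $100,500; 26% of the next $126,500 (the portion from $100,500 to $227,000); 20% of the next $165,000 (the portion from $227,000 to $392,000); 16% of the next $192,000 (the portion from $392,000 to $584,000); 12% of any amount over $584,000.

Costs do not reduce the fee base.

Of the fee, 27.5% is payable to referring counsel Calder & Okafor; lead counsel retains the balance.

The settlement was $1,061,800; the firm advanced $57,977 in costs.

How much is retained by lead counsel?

$134,926.85

Fee base is the gross recovery, $1,061,800; costs are reimbursed separately.
First $100,500 at 32% = $32,160.00
Next $126,500 at 26% = $32,890.00
Next $165,000 at 20% = $33,000.00
Next $192,000 at 16% = $30,720.00
Remaining $477,800 at 12% = $57,336.00
Fee: $32,160.00 + $32,890.00 + $33,000.00 + $30,720.00 + $57,336.00 = $186,106.00
Referral share: 27.5% of $186,106.00 = $51,179.15; lead counsel retains $186,106.00 − $51,179.15 = $134,926.85.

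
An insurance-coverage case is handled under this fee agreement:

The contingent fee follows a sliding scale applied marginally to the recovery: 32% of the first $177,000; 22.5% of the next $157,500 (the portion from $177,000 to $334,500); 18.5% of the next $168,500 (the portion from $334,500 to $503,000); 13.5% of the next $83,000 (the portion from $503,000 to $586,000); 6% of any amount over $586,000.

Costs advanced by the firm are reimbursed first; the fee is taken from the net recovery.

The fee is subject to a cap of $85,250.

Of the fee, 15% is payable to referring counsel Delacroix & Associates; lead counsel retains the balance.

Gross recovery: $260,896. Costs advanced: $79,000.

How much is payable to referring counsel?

Fee base (net of costs): $260,896 − $79,000 = $181,896
First $177,000 at 32% = $56,640.00
Remaining $4,896 at 22.5% = $1,101.60
Fee: $56,640.00 + $1,101.60 = $57,741.60
$57,741.60 is under the $85,250 cap.
Referral share: 15% of $57,741.60 = $8,661.24; lead counsel retains $57,741.60 − $8,661.24 = $49,080.36.

$8,661.24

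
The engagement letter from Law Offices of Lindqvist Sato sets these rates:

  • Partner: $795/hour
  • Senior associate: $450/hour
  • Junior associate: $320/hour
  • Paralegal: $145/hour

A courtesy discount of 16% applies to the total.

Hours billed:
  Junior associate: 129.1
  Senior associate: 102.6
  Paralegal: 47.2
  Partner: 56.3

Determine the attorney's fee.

Partner: 56.3 × $795 = $44,758.50
Senior associate: 102.6 × $450 = $46,170.00
Junior associate: 129.1 × $320 = $41,312.00
Paralegal: 47.2 × $145 = $6,844.00
Subtotal: $139,084.50
Less 16% discount: −$22,253.52
Total: $139,084.50 − $22,253.52 = $116,830.98

$116,830.98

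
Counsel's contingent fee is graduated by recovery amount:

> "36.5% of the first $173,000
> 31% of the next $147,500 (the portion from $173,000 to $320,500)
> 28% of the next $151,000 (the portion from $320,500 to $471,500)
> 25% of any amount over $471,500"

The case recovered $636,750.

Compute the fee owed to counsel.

$192,462.50

First $173,000 at 36.5% = $63,145.00
Next $147,500 at 31% = $45,725.00
Next $151,000 at 28% = $42,280.00
Remaining $165,250 at 25% = $41,312.50
Fee: $63,145.00 + $45,725.00 + $42,280.00 + $41,312.50 = $192,462.50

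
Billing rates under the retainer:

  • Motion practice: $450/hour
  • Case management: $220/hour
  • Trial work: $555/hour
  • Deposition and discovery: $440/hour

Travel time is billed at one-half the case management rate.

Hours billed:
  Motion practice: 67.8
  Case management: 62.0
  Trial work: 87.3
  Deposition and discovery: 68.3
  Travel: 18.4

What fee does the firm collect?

Motion practice: 67.8 × $450 = $30,510.00
Case management: 62.0 × $220 = $13,640.00
Trial work: 87.3 × $555 = $48,451.50
Deposition and discovery: 68.3 × $440 = $30,052.00
Subtotal: $30,510.00 + $13,640.00 + $48,451.50 + $30,052.00 = $122,653.50
Travel: 18.4 × ($220 ÷ 2) = 18.4 × $110.00 = $2,024.00
Total: $122,653.50 + $2,024.00 = $124,677.50

$124,677.50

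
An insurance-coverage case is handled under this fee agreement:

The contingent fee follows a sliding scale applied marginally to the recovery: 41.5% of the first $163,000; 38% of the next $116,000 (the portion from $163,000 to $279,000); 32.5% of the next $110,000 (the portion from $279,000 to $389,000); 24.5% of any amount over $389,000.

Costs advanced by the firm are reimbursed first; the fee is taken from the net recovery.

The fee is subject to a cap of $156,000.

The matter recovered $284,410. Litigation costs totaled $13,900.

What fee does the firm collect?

$108,498.80

Fee base (net of costs): $284,410 − $13,900 = $270,510
First $163,000 at 41.5% = $67,645.00
Remaining $107,510 at 38% = $40,853.80
Fee: $67,645.00 + $40,853.80 = $108,498.80
$108,498.80 is under the $156,000 cap.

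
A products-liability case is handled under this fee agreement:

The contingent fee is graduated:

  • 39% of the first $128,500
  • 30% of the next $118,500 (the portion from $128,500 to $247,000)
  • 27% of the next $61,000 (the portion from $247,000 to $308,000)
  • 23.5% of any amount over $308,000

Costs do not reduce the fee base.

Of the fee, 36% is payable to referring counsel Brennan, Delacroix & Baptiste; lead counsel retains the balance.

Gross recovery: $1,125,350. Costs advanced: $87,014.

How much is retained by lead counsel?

$188,295.84

Fee base is the gross recovery, $1,125,350; costs are reimbursed separately.
First $128,500 at 39% = $50,115.00
Next $118,500 at 30% = $35,550.00
Next $61,000 at 27% = $16,470.00
Remaining $817,350 at 23.5% = $192,077.25
Fee: $50,115.00 + $35,550.00 + $16,470.00 + $192,077.25 = $294,212.25
Referral share: 36% of $294,212.25 = $105,916.41; lead counsel retains $294,212.25 − $105,916.41 = $188,295.84.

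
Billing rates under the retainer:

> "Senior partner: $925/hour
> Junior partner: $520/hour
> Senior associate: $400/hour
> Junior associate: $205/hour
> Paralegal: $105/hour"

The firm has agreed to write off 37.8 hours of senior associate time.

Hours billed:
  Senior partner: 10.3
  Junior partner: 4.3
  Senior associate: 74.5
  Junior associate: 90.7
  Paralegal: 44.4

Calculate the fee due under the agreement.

$49,699.00

Senior partner: 10.3 × $925 = $9,527.50
Junior partner: 4.3 × $520 = $2,236.00
Senior associate: 74.5 × $400 = $29,800.00
Junior associate: 90.7 × $205 = $18,593.50
Paralegal: 44.4 × $105 = $4,662.00
Subtotal: $64,819.00
Write-off: 37.8 × $400 = $15,120.00
Total: $64,819.00 − $15,120.00 = $49,699.00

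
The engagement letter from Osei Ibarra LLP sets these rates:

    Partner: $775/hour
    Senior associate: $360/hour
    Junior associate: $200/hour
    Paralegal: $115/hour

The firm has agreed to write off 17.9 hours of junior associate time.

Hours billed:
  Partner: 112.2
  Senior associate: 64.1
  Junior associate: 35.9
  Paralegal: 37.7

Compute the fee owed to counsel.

$117,966.50

Partner: 112.2 × $775 = $86,955.00
Senior associate: 64.1 × $360 = $23,076.00
Junior associate: 35.9 × $200 = $7,180.00
Paralegal: 37.7 × $115 = $4,335.50
Subtotal: $121,546.50
Write-off: 17.9 × $200 = $3,580.00
Total: $121,546.50 − $3,580.00 = $117,966.50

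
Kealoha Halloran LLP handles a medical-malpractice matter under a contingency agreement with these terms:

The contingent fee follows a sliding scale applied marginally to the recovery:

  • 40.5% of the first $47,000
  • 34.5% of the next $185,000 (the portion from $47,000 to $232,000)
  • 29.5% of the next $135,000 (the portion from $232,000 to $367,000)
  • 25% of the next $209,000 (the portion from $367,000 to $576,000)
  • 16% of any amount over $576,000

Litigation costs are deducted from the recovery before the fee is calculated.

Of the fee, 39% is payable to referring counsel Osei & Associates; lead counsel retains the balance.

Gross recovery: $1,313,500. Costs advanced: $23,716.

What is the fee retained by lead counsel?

$176,375.67

Fee base (net of costs): $1,313,500 − $23,716 = $1,289,784
First $47,000 at 40.5% = $19,035.00
Next $185,000 at 34.5% = $63,825.00
Next $135,000 at 29.5% = $39,825.00
Next $209,000 at 25% = $52,250.00
Remaining $713,784 at 16% = $114,205.44
Fee: $19,035.00 + $63,825.00 + $39,825.00 + $52,250.00 + $114,205.44 = $289,140.44
Referral share: 39% of $289,140.44 = $112,764.77; lead counsel retains $289,140.44 − $112,764.77 = $176,375.67.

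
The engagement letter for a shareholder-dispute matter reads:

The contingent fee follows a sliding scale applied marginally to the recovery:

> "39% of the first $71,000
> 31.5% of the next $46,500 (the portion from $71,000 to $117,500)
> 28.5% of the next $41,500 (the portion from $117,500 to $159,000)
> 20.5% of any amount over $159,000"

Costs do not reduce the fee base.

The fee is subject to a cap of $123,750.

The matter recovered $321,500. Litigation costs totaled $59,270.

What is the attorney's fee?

$87,477.50

Fee base is the gross recovery, $321,500; costs are reimbursed separately.
First $71,000 at 39% = $27,690.00
Next $46,500 at 31.5% = $14,647.50
Next $41,500 at 28.5% = $11,827.50
Remaining $162,500 at 20.5% = $33,312.50
Fee: $27,690.00 + $14,647.50 + $11,827.50 + $33,312.50 = $87,477.50
$87,477.50 is under the $123,750 cap.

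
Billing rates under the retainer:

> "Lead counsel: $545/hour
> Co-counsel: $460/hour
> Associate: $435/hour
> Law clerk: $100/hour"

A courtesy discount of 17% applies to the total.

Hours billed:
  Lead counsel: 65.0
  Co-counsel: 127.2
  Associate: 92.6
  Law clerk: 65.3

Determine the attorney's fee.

$116,820.84

Lead counsel: 65.0 × $545 = $35,425.00
Co-counsel: 127.2 × $460 = $58,512.00
Associate: 92.6 × $435 = $40,281.00
Law clerk: 65.3 × $100 = $6,530.00
Subtotal: $140,748.00
Less 17% discount: −$23,927.16
Total: $140,748.00 − $23,927.16 = $116,820.84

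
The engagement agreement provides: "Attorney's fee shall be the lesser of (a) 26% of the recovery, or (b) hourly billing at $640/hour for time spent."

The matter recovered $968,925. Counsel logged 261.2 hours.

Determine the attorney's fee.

$167,168.00

(a) 26% of $968,925 = $251,920.50
(b) 261.2 × $640 = $167,168.00
The lesser is (b): $167,168.00.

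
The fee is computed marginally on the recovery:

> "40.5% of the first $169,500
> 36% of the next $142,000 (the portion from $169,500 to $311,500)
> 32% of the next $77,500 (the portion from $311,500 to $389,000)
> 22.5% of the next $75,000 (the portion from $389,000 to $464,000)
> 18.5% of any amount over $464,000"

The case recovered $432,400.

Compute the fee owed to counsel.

$154,332.50

First $169,500 at 40.5% = $68,647.50
Next $142,000 at 36% = $51,120.00
Next $77,500 at 32% = $24,800.00
Remaining $43,400 at 22.5% = $9,765.00
Fee: $68,647.50 + $51,120.00 + $24,800.00 + $9,765.00 = $154,332.50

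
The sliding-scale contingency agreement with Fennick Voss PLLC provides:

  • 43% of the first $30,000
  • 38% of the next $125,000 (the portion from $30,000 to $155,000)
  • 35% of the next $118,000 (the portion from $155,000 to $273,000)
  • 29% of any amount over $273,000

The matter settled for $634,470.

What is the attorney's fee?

$206,526.30

First $30,000 at 43% = $12,900.00
Next $125,000 at 38% = $47,500.00
Next $118,000 at 35% = $41,300.00
Remaining $361,470 at 29% = $104,826.30
Fee: $12,900.00 + $47,500.00 + $41,300.00 + $104,826.30 = $206,526.30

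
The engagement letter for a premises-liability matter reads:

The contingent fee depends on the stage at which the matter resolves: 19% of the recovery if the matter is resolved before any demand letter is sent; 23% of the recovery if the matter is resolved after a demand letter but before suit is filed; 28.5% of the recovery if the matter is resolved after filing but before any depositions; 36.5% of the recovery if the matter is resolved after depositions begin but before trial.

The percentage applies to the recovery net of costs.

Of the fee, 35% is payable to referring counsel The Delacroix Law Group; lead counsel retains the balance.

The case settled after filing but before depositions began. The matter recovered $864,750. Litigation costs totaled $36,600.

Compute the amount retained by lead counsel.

Fee base (net of costs): $864,750 − $36,600 = $828,150
The matter settled after filing but before depositions began, so the 28.5% rate applies.
$828,150 × 28.5% = $236,022.75
Referral share: 35% of $236,022.75 = $82,607.96; lead counsel retains $236,022.75 − $82,607.96 = $153,414.79.

$153,414.79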